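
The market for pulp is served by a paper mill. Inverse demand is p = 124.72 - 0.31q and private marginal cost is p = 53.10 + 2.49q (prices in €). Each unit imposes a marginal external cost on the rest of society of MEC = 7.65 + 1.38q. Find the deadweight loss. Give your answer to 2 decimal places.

Market equilibrium (private): 53.10 + 2.49q = 124.72 - 0.31q → q_m = 25.5786.
Social marginal cost = private MC + MEC = 60.75 + 3.87q.
Set SMC = demand: 60.75 + 3.87q = 124.72 - 0.31q → q* = 15.3038.
Height of the DWL triangle at q_m is SMC(q_m) − demand(q_m) = MEC(q_m) = 42.9484.
DWL = ½ × 10.2748 × 42.9484 = 220.6431.

DWL = €220.64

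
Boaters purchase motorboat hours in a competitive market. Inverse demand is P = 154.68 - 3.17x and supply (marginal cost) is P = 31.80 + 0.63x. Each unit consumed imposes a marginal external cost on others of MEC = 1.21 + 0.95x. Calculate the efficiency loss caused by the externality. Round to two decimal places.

DWL = 107.32

Market equilibrium (private): 31.80 + 0.63x = 154.68 - 3.17x → x_m = 32.3368.
Social marginal benefit = demand − MEC = 153.47 - 4.12x.
Set SMB = MC: 153.47 - 4.12x = 31.80 + 0.63x → x* = 25.6147.
The loss is the area between SMB and MC from x* to x_m; with linear curves that's a triangle of height MEC(x_m).
DWL = ½ × 6.7221 × 31.9300 = 107.3183.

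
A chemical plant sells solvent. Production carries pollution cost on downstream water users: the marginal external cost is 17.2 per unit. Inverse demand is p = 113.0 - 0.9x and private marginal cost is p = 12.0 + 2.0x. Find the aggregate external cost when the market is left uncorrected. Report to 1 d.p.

599.0

Market equilibrium (private): 12.0 + 2.0x = 113.0 - 0.9x → x_m = 34.8276.
Total external cost = MEC × x_m = 17.2 × 34.8276 = 599.0347.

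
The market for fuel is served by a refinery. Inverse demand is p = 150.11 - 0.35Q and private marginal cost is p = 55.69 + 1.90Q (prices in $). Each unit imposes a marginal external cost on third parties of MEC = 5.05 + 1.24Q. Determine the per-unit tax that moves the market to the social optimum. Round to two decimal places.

Social marginal cost = private MC + MEC = 60.74 + 3.14Q.
Set SMC = demand: 60.74 + 3.14Q = 150.11 - 0.35Q → Q* = 25.6074.
The Pigouvian tax equals MEC at Q*: 5.05 + 1.24×25.6074 = 36.8032.

tax = $36.80 per unit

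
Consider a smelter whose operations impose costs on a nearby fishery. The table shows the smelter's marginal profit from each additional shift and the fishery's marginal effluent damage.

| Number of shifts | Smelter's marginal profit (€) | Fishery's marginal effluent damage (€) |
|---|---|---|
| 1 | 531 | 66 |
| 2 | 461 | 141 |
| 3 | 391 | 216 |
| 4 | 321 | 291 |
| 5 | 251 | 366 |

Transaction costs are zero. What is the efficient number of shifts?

Bargaining reaches the level where marginal profit last exceeds marginal effluent damage.
That holds through level 4 (321 ≥ 291) but not at 5 (251 < 366).

4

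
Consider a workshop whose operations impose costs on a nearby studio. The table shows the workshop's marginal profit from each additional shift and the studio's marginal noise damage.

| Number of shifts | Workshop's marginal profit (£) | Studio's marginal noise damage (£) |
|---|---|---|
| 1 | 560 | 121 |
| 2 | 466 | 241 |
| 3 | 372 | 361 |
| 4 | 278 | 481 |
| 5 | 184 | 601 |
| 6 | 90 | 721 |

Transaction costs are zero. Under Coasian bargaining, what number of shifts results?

3

Bargaining reaches the level where marginal profit last exceeds marginal noise damage.
That holds through level 3 (372 ≥ 361) but not at 4 (278 < 481).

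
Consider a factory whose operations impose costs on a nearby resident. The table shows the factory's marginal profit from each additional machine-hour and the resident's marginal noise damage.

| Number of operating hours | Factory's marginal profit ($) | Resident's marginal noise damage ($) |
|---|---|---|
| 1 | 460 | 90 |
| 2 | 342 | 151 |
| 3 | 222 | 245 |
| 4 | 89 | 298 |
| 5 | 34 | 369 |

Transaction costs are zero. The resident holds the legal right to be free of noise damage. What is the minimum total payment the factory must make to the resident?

Efficient level: marginal profit ≥ marginal noise damage through level 2, so k* = 2.
With the resident holding the right, the factory must at least compensate total damage at k*: 90 + 151 = 241.

$241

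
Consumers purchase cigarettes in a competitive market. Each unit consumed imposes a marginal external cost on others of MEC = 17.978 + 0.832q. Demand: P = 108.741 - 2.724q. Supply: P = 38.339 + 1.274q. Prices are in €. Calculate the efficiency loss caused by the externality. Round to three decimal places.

DWL = €110.212

Market equilibrium (private): 38.339 + 1.274q = 108.741 - 2.724q → q_m = 17.6093.
Social marginal benefit = demand − MEC = 90.763 - 3.556q.
Set SMB = MC: 90.763 - 3.556q = 38.339 + 1.274q → q* = 10.8538.
The welfare-loss triangle has base |q_m − q*| and height MEC(q_m) (the vertical gap between SMB and MC is zero at q* and MEC at q_m).
DWL = ½ × 6.7555 × 32.6289 = 110.2123.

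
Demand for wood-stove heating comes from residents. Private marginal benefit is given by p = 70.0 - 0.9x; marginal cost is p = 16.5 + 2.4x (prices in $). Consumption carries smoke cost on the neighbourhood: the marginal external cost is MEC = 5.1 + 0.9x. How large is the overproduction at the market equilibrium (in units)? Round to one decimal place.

4.7 units

Market equilibrium (private): 16.5 + 2.4x = 70.0 - 0.9x → x_m = 16.2121.
Social marginal benefit = demand − MEC = 64.9 - 1.8x.
Set SMB = MC: 64.9 - 1.8x = 16.5 + 2.4x → x* = 11.5238.
Gap = |16.2121 − 11.5238| = 4.6883.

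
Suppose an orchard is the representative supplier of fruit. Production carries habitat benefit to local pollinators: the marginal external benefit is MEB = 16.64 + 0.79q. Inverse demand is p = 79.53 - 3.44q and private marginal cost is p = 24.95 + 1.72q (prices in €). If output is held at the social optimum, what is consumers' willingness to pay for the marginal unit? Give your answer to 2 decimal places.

P = €23.47

Social marginal cost = private MC − MEB = 8.31 + 0.93q.
Set SMC = demand: 8.31 + 0.93q = 79.53 - 3.44q → q* = 16.2975.
Consumer price on the demand curve at q*: 79.53 − 3.44×16.2975 = 23.4666.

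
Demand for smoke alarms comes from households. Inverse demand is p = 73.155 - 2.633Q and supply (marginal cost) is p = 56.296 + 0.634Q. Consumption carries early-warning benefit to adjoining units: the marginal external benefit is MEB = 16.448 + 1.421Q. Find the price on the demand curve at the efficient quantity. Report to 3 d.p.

P = 25.648

Social marginal benefit = demand + MEB = 89.603 - 1.212Q.
Set SMB = MC: 89.603 - 1.212Q = 56.296 + 0.634Q → Q* = 18.0428.
Consumer price on the demand curve at Q*: 73.155 − 2.633×18.0428 = 25.6483.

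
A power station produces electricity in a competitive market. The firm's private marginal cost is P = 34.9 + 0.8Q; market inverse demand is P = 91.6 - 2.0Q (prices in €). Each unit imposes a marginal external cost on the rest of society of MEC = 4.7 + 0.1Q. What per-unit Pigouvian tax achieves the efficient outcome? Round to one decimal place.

tax = €6.5 per unit

Social marginal cost = private MC + MEC = 39.6 + 0.9Q.
Set SMC = demand: 39.6 + 0.9Q = 91.6 - 2.0Q → Q* = 17.9310.
The Pigouvian tax equals MEC at Q*: 4.7 + 0.1×17.9310 = 6.4931.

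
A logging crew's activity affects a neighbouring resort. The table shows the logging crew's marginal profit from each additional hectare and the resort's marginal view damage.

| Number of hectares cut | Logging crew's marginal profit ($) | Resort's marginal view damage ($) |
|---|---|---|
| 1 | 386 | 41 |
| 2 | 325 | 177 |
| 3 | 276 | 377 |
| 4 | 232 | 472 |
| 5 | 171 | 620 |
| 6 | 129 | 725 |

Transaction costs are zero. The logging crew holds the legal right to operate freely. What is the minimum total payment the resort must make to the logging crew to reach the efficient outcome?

Left alone the logging crew would choose level 6 (marginal profit stays positive).
Efficient level: k* = 2 (marginal profit ≥ marginal view damage through 2).
The resort must at least cover the logging crew's forgone profit from cutting 6→2: 276 + 232 + 171 + 129 = 808.

$808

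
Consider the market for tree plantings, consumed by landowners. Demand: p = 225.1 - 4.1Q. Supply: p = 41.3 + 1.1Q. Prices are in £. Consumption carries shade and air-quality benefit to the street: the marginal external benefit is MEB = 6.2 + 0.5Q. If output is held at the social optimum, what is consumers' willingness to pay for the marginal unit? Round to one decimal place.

P = £59.4

Social marginal benefit = demand + MEB = 231.3 - 3.6Q.
Set SMB = MC: 231.3 - 3.6Q = 41.3 + 1.1Q → Q* = 40.4255.
Consumer price on the demand curve at Q*: 225.1 − 4.1×40.4255 = 59.3555.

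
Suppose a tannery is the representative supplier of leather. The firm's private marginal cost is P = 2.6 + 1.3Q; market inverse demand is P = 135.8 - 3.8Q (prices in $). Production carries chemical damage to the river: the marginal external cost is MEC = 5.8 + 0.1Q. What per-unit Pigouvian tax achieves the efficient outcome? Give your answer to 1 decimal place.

tax = $8.3 per unit

Social marginal cost = private MC + MEC = 8.4 + 1.4Q.
Set SMC = demand: 8.4 + 1.4Q = 135.8 - 3.8Q → Q* = 24.5000.
The Pigouvian tax equals MEC at Q*: 5.8 + 0.1×24.5000 = 8.2500.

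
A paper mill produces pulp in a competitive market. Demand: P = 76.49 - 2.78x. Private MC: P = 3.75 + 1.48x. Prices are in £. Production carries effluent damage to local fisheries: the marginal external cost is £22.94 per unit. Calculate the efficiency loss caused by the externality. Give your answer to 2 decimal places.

Market equilibrium (private): 3.75 + 1.48x = 76.49 - 2.78x → x_m = 17.0751.
Social marginal cost = private MC + MEC = 26.69 + 1.48x.
Set SMC = demand: 26.69 + 1.48x = 76.49 - 2.78x → x* = 11.6901.
The loss is the area between SMC and demand from x* to x_m; with linear curves that's a triangle of height MEC(x_m).
DWL = ½ × 5.3850 × 22.9400 = 61.7660.

DWL = £61.77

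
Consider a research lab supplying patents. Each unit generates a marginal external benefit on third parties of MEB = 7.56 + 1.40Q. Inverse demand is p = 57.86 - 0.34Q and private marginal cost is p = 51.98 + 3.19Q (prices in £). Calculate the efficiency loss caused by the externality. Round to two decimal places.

Market equilibrium (private): 51.98 + 3.19Q = 57.86 - 0.34Q → Q_m = 1.6657.
Social marginal cost = private MC − MEB = 44.42 + 1.79Q.
Set SMC = demand: 44.42 + 1.79Q = 57.86 - 0.34Q → Q* = 6.3099.
The loss is the area between SMC and demand from Q* to Q_m; with linear curves that's a triangle of height MEB(Q_m).
DWL = ½ × 4.6442 × 9.8920 = 22.9702.

DWL = £22.97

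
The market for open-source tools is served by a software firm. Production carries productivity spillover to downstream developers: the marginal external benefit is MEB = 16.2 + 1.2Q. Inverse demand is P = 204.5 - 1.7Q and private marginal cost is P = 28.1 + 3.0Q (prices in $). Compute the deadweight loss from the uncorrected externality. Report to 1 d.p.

DWL = $535.7

Market equilibrium (private): 28.1 + 3.0Q = 204.5 - 1.7Q → Q_m = 37.5319.
Social marginal cost = private MC − MEB = 11.9 + 1.8Q.
Set SMC = demand: 11.9 + 1.8Q = 204.5 - 1.7Q → Q* = 55.0286.
The welfare-loss triangle has base |Q_m − Q*| and height MEB(Q_m) (the vertical gap between SMC and demand is zero at Q* and MEB at Q_m).
DWL = ½ × 17.4967 × 61.2383 = 535.7341.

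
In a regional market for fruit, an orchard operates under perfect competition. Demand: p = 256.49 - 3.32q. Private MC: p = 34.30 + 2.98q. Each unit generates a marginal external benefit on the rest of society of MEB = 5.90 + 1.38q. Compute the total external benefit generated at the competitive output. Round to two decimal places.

Market equilibrium (private): 34.30 + 2.98q = 256.49 - 3.32q → q_m = 35.2683.
Total external benefit = ∫₀^{q_m} (5.90 + 1.38q) dq = 5.90×35.2683 + ½×1.38×35.2683² = 1066.3415.

1066.34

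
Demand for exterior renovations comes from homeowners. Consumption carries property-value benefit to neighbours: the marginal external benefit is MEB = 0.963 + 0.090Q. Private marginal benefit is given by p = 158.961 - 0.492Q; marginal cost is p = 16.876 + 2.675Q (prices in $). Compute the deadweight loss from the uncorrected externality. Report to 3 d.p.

DWL = $4.064

Market equilibrium (private): 16.876 + 2.675Q = 158.961 - 0.492Q → Q_m = 44.8642.
Social marginal benefit = demand + MEB = 159.924 - 0.402Q.
Set SMB = MC: 159.924 - 0.402Q = 16.876 + 2.675Q → Q* = 46.4894.
The welfare-loss triangle has base |Q_m − Q*| and height MEB(Q_m) (the vertical gap between SMB and MC is zero at Q* and MEB at Q_m).
DWL = ½ × 1.6252 × 5.0008 = 4.0637.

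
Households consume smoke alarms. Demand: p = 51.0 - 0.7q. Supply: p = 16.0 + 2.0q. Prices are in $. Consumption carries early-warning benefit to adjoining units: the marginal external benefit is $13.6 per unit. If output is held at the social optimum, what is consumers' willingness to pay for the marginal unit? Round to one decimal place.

P = $38.4

Social marginal benefit = demand + MEB = 64.6 - 0.7q.
Set SMB = MC: 64.6 - 0.7q = 16.0 + 2.0q → q* = 18.0000.
Consumer price on the demand curve at q*: 51.0 − 0.7×18.0000 = 38.4000.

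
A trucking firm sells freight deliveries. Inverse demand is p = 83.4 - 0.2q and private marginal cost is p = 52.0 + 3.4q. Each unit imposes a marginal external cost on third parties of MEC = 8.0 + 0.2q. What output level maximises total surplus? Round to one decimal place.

q* = 6.2

Social marginal cost = private MC + MEC = 60.0 + 3.6q.
Set SMC = demand: 60.0 + 3.6q = 83.4 - 0.2q → q* = 6.1579.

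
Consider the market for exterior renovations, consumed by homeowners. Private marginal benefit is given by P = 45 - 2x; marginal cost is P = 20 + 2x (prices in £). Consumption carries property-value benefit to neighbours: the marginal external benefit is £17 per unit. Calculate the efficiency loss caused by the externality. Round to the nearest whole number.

DWL = £36

Market equilibrium (private): 20 + 2x = 45 - 2x → x_m = 6.2500.
Social marginal benefit = demand + MEB = 62 - 2x.
Set SMB = MC: 62 - 2x = 20 + 2x → x* = 10.5000.
The loss is the area between SMB and MC from x* to x_m; with linear curves that's a triangle of height MEB(x_m).
DWL = ½ × 4.2500 × 17.0000 = 36.1250.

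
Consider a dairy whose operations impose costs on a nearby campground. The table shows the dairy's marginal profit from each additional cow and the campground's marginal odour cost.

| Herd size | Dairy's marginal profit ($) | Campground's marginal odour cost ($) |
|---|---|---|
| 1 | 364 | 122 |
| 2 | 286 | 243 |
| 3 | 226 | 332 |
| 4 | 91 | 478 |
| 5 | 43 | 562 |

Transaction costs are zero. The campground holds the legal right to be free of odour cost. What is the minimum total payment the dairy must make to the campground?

Efficient level: marginal profit ≥ marginal odour cost through level 2, so k* = 2.
With the campground holding the right, the dairy must at least compensate total damage at k*: 122 + 243 = 365.

$365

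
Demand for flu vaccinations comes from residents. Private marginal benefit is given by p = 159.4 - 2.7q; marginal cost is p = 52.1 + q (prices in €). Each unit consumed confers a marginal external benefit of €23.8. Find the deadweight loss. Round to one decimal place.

DWL = €76.5

Market equilibrium (private): 52.1 + q = 159.4 - 2.7q → q_m = 29.0000.
Social marginal benefit = demand + MEB = 183.2 - 2.7q.
Set SMB = MC: 183.2 - 2.7q = 52.1 + q → q* = 35.4324.
Between q* and q_m the wedge SMB − MC runs linearly from 0 to MEB(q_m), so the loss is a triangle.
DWL = ½ × 6.4324 × 23.8000 = 76.5456.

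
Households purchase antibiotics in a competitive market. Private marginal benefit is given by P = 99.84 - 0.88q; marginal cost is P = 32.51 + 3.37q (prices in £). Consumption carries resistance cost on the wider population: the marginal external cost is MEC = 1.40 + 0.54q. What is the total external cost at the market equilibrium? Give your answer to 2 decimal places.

Market equilibrium (private): 32.51 + 3.37q = 99.84 - 0.88q → q_m = 15.8424.
Total external cost = ∫₀^{q_m} (1.40 + 0.54q) dq = 1.40×15.8424 + ½×0.54×15.8424² = 89.9444.

£89.94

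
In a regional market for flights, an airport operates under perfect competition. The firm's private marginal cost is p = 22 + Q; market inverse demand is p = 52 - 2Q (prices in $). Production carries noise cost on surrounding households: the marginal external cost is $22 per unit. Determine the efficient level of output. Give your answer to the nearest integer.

Social marginal cost = private MC + MEC = 44 + Q.
Set SMC = demand: 44 + Q = 52 - 2Q → Q* = 2.6667.

Q* = 3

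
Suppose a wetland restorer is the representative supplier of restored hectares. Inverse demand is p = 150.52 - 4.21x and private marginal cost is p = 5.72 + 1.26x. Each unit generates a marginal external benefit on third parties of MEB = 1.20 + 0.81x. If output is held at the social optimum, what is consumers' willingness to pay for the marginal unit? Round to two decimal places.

P = 18.62

Social marginal cost = private MC − MEB = 4.52 + 0.45x.
Set SMC = demand: 4.52 + 0.45x = 150.52 - 4.21x → x* = 31.3305.
Consumer price on the demand curve at x*: 150.52 − 4.21×31.3305 = 18.6186.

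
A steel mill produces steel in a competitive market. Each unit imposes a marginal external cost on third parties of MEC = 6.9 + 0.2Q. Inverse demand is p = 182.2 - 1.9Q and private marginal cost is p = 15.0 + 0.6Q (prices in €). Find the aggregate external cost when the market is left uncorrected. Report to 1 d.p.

€908.8

Market equilibrium (private): 15.0 + 0.6Q = 182.2 - 1.9Q → Q_m = 66.8800.
Total external cost = ∫₀^{Q_m} (6.9 + 0.2Q) dQ = 6.9×66.8800 + ½×0.2×66.8800² = 908.7654.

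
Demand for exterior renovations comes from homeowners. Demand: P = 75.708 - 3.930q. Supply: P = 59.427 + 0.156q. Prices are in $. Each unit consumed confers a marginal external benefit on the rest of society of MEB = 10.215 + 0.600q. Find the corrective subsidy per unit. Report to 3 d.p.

subsidy = $14.775 per unit

Social marginal benefit = demand + MEB = 85.923 - 3.330q.
Set SMB = MC: 85.923 - 3.330q = 59.427 + 0.156q → q* = 7.6007.
The Pigouvian subsidy equals MEB at q*: 10.215 + 0.600×7.6007 = 14.7754.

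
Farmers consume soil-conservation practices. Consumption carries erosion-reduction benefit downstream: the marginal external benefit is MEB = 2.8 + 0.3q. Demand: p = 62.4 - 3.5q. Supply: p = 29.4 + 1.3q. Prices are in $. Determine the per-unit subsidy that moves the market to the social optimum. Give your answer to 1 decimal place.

subsidy = $5.2 per unit

Social marginal benefit = demand + MEB = 65.2 - 3.2q.
Set SMB = MC: 65.2 - 3.2q = 29.4 + 1.3q → q* = 7.9556.
The Pigouvian subsidy equals MEB at q*: 2.8 + 0.3×7.9556 = 5.1867.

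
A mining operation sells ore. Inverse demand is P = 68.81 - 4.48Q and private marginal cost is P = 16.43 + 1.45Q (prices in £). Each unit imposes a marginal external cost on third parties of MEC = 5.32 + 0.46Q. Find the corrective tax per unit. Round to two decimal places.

tax = £8.71 per unit

Social marginal cost = private MC + MEC = 21.75 + 1.91Q.
Set SMC = demand: 21.75 + 1.91Q = 68.81 - 4.48Q → Q* = 7.3646.
The Pigouvian tax equals MEC at Q*: 5.32 + 0.46×7.3646 = 8.7077.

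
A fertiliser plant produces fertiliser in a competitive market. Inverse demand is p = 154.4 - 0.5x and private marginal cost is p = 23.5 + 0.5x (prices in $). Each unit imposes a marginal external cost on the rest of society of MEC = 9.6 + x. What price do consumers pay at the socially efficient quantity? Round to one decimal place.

Social marginal cost = private MC + MEC = 33.1 + 1.5x.
Set SMC = demand: 33.1 + 1.5x = 154.4 - 0.5x → x* = 60.6500.
Consumer price on the demand curve at x*: 154.4 − 0.5×60.6500 = 124.0750.

P = $124.1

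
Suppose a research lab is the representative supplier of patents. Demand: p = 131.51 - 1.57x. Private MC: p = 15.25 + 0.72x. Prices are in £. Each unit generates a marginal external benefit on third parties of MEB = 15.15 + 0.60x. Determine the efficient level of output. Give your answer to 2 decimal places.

Social marginal cost = private MC − MEB = 0.10 + 0.12x.
Set SMC = demand: 0.10 + 0.12x = 131.51 - 1.57x → x* = 77.7574.

x* = 77.76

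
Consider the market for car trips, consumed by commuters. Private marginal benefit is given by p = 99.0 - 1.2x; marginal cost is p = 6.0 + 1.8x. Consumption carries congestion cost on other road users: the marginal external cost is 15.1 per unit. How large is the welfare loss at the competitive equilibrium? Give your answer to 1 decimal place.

Market equilibrium (private): 6.0 + 1.8x = 99.0 - 1.2x → x_m = 31.0000.
Social marginal benefit = demand − MEC = 83.9 - 1.2x.
Set SMB = MC: 83.9 - 1.2x = 6.0 + 1.8x → x* = 25.9667.
Height of the DWL triangle at x_m is MC(x_m) − SMB(x_m) = MEC(x_m) = 15.1000.
DWL = ½ × 5.0333 × 15.1000 = 38.0014.

DWL = 38.0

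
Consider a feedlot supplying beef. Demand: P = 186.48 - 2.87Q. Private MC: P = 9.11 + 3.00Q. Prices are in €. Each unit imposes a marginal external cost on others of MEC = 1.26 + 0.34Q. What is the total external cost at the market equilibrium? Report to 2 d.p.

€193.29

Market equilibrium (private): 9.11 + 3.00Q = 186.48 - 2.87Q → Q_m = 30.2164.
Total external cost = ∫₀^{Q_m} (1.26 + 0.34Q) dQ = 1.26×30.2164 + ½×0.34×30.2164² = 193.2879.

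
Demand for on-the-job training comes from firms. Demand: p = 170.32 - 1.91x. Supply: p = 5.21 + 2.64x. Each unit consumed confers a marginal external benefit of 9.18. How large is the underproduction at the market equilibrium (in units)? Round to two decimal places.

2.02 units

Market equilibrium (private): 5.21 + 2.64x = 170.32 - 1.91x → x_m = 36.2879.
Social marginal benefit = demand + MEB = 179.50 - 1.91x.
Set SMB = MC: 179.50 - 1.91x = 5.21 + 2.64x → x* = 38.3055.
Gap = |36.2879 − 38.3055| = 2.0176.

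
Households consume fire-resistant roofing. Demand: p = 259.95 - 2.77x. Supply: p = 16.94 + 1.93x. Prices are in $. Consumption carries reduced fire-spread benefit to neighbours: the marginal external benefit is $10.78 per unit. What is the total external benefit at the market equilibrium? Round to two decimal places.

Market equilibrium (private): 16.94 + 1.93x = 259.95 - 2.77x → x_m = 51.7043.
Total external benefit = MEB × x_m = 10.78 × 51.7043 = 557.3724.

$557.37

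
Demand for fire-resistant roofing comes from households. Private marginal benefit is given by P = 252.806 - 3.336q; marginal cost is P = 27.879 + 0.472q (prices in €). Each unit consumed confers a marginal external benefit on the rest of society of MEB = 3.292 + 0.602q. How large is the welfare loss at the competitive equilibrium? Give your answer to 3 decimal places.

DWL = €235.394

Market equilibrium (private): 27.879 + 0.472q = 252.806 - 3.336q → q_m = 59.0670.
Social marginal benefit = demand + MEB = 256.098 - 2.734q.
Set SMB = MC: 256.098 - 2.734q = 27.879 + 0.472q → q* = 71.1850.
Height of the DWL triangle at q_m is SMB(q_m) − MC(q_m) = MEB(q_m) = 38.8503.
DWL = ½ × 12.1180 × 38.8503 = 235.3940.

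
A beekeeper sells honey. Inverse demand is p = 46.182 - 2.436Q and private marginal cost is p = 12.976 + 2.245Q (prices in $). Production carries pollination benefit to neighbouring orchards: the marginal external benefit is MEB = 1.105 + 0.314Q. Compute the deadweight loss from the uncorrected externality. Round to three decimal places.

Market equilibrium (private): 12.976 + 2.245Q = 46.182 - 2.436Q → Q_m = 7.0938.
Social marginal cost = private MC − MEB = 11.871 + 1.931Q.
Set SMC = demand: 11.871 + 1.931Q = 46.182 - 2.436Q → Q* = 7.8569.
Between Q* and Q_m the wedge demand − SMC runs linearly from 0 to MEB(Q_m), so the loss is a triangle.
DWL = ½ × 0.7631 × 3.3324 = 1.2715.

DWL = $1.271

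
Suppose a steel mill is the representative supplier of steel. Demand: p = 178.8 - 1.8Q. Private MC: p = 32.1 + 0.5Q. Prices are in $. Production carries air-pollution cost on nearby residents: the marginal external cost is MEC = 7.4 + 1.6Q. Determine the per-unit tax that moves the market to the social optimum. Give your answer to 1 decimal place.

Social marginal cost = private MC + MEC = 39.5 + 2.1Q.
Set SMC = demand: 39.5 + 2.1Q = 178.8 - 1.8Q → Q* = 35.7179.
The Pigouvian tax equals MEC at Q*: 7.4 + 1.6×35.7179 = 64.5486.

tax = $64.5 per unit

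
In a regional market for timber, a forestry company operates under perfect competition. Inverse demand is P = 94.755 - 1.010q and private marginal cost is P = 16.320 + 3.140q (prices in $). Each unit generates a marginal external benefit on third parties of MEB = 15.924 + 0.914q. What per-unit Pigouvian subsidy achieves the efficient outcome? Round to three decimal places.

Social marginal cost = private MC − MEB = 0.396 + 2.226q.
Set SMC = demand: 0.396 + 2.226q = 94.755 - 1.010q → q* = 29.1591.
The Pigouvian subsidy equals MEB at q*: 15.924 + 0.914×29.1591 = 42.5754.

subsidy = $42.575 per unit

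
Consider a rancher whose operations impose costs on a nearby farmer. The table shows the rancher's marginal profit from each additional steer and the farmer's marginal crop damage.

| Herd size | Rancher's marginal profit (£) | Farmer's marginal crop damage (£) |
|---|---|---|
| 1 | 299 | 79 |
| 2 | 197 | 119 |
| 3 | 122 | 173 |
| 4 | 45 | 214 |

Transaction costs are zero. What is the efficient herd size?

Bargaining reaches the level where marginal profit last exceeds marginal crop damage.
That holds through level 2 (197 ≥ 119) but not at 3 (122 < 173).

2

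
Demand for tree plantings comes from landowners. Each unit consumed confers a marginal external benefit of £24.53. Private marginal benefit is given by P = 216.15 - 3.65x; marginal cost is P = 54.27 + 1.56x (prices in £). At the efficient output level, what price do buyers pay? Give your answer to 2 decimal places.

P = £85.56

Social marginal benefit = demand + MEB = 240.68 - 3.65x.
Set SMB = MC: 240.68 - 3.65x = 54.27 + 1.56x → x* = 35.7793.
Consumer price on the demand curve at x*: 216.15 − 3.65×35.7793 = 85.5556.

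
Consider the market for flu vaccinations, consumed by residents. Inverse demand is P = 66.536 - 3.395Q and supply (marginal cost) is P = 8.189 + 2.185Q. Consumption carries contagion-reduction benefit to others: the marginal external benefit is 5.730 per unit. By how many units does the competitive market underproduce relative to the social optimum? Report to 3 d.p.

1.027 units

Market equilibrium (private): 8.189 + 2.185Q = 66.536 - 3.395Q → Q_m = 10.4565.
Social marginal benefit = demand + MEB = 72.266 - 3.395Q.
Set SMB = MC: 72.266 - 3.395Q = 8.189 + 2.185Q → Q* = 11.4833.
Gap = |10.4565 − 11.4833| = 1.0268.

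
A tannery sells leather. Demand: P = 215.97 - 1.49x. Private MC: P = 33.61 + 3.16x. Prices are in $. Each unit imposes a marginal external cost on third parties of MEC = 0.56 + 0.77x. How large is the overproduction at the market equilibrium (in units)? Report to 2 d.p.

Market equilibrium (private): 33.61 + 3.16x = 215.97 - 1.49x → x_m = 39.2172.
Social marginal cost = private MC + MEC = 34.17 + 3.93x.
Set SMC = demand: 34.17 + 3.93x = 215.97 - 1.49x → x* = 33.5424.
Gap = |39.2172 − 33.5424| = 5.6748.

5.67 units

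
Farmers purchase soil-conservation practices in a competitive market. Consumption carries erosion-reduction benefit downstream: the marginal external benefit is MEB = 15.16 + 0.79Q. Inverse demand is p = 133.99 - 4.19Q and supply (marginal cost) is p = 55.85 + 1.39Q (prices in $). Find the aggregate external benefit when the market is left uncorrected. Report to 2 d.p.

$289.75

Market equilibrium (private): 55.85 + 1.39Q = 133.99 - 4.19Q → Q_m = 14.0036.
Total external benefit = ∫₀^{Q_m} (15.16 + 0.79Q) dQ = 15.16×14.0036 + ½×0.79×14.0036² = 289.7544.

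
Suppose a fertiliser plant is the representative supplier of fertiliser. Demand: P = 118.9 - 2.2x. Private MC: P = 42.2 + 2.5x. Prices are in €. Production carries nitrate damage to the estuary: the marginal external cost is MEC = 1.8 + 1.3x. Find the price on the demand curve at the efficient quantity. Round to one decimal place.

P = €91.4

Social marginal cost = private MC + MEC = 44.0 + 3.8x.
Set SMC = demand: 44.0 + 3.8x = 118.9 - 2.2x → x* = 12.4833.
Consumer price on the demand curve at x*: 118.9 − 2.2×12.4833 = 91.4367.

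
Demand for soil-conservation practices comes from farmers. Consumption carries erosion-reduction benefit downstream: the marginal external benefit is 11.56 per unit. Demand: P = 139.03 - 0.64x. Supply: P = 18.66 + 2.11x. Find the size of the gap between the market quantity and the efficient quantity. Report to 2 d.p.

4.20 units

Market equilibrium (private): 18.66 + 2.11x = 139.03 - 0.64x → x_m = 43.7709.
Social marginal benefit = demand + MEB = 150.59 - 0.64x.
Set SMB = MC: 150.59 - 0.64x = 18.66 + 2.11x → x* = 47.9745.
Gap = |43.7709 − 47.9745| = 4.2036.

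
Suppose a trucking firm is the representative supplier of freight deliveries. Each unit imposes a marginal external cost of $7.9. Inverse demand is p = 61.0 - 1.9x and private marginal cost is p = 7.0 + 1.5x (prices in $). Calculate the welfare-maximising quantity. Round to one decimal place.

x* = 13.6

Social marginal cost = private MC + MEC = 14.9 + 1.5x.
Set SMC = demand: 14.9 + 1.5x = 61.0 - 1.9x → x* = 13.5588.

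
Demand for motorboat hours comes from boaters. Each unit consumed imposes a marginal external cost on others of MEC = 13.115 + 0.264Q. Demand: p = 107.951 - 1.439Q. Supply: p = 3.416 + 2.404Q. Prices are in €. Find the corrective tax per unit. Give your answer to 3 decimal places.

Social marginal benefit = demand − MEC = 94.836 - 1.703Q.
Set SMB = MC: 94.836 - 1.703Q = 3.416 + 2.404Q → Q* = 22.2596.
The Pigouvian tax equals MEC at Q*: 13.115 + 0.264×22.2596 = 18.9915.

tax = €18.992 per unit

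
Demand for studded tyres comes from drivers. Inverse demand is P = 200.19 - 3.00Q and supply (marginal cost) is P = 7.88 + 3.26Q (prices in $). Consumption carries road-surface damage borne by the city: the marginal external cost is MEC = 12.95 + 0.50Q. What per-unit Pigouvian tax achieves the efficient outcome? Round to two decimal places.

Social marginal benefit = demand − MEC = 187.24 - 3.50Q.
Set SMB = MC: 187.24 - 3.50Q = 7.88 + 3.26Q → Q* = 26.5325.
The Pigouvian tax equals MEC at Q*: 12.95 + 0.50×26.5325 = 26.2163.

tax = $26.22 per unit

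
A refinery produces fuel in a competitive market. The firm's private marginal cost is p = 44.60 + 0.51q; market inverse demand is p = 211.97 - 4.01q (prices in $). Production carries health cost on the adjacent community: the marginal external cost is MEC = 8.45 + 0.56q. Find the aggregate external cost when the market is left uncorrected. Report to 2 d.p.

Market equilibrium (private): 44.60 + 0.51q = 211.97 - 4.01q → q_m = 37.0288.
Total external cost = ∫₀^{q_m} (8.45 + 0.56q) dq = 8.45×37.0288 + ½×0.56×37.0288² = 696.8103.

$696.81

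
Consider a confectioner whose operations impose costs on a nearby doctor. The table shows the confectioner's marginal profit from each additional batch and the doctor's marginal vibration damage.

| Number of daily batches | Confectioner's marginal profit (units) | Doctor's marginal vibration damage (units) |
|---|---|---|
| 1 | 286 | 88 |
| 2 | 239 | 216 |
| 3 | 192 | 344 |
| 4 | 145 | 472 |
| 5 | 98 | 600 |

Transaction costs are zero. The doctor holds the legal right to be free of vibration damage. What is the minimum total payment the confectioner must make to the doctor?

304

Efficient level: marginal profit ≥ marginal vibration damage through level 2, so k* = 2.
With the doctor holding the right, the confectioner must at least compensate total damage at k*: 88 + 216 = 304.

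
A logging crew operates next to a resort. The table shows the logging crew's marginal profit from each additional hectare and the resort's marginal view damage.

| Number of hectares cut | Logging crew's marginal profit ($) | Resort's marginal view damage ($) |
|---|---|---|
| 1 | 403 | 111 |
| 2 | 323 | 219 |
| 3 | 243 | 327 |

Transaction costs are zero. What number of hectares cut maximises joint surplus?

Bargaining reaches the level where marginal profit last exceeds marginal view damage.
That holds through level 2 (323 ≥ 219) but not at 3 (243 < 327).

2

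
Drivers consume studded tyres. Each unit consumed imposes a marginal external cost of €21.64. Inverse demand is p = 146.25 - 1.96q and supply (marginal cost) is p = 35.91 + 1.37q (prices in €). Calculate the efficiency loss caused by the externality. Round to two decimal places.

Market equilibrium (private): 35.91 + 1.37q = 146.25 - 1.96q → q_m = 33.1351.
Social marginal benefit = demand − MEC = 124.61 - 1.96q.
Set SMB = MC: 124.61 - 1.96q = 35.91 + 1.37q → q* = 26.6366.
The loss is the area between SMB and MC from q* to q_m; with linear curves that's a triangle of height MEC(q_m).
DWL = ½ × 6.4985 × 21.6400 = 70.3138.

DWL = €70.31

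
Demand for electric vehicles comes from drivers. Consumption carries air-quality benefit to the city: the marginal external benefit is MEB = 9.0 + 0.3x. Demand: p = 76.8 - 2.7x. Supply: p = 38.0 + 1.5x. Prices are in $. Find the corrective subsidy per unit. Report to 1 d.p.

subsidy = $12.7 per unit

Social marginal benefit = demand + MEB = 85.8 - 2.4x.
Set SMB = MC: 85.8 - 2.4x = 38.0 + 1.5x → x* = 12.2564.
The Pigouvian subsidy equals MEB at x*: 9.0 + 0.3×12.2564 = 12.6769.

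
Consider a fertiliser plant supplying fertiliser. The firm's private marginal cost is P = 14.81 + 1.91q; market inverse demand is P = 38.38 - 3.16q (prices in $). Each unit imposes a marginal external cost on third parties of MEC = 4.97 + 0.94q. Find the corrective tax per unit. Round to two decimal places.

tax = $7.88 per unit

Social marginal cost = private MC + MEC = 19.78 + 2.85q.
Set SMC = demand: 19.78 + 2.85q = 38.38 - 3.16q → q* = 3.0948.
The Pigouvian tax equals MEC at q*: 4.97 + 0.94×3.0948 = 7.8791.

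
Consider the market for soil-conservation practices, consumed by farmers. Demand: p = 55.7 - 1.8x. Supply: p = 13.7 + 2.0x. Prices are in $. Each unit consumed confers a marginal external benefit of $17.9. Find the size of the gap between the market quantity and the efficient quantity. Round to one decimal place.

Market equilibrium (private): 13.7 + 2.0x = 55.7 - 1.8x → x_m = 11.0526.
Social marginal benefit = demand + MEB = 73.6 - 1.8x.
Set SMB = MC: 73.6 - 1.8x = 13.7 + 2.0x → x* = 15.7632.
Gap = |11.0526 − 15.7632| = 4.7106.

4.7 units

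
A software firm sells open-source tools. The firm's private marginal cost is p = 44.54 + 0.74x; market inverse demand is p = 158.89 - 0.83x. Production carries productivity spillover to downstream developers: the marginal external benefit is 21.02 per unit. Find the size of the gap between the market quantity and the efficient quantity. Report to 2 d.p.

13.39 units

Market equilibrium (private): 44.54 + 0.74x = 158.89 - 0.83x → x_m = 72.8344.
Social marginal cost = private MC − MEB = 23.52 + 0.74x.
Set SMC = demand: 23.52 + 0.74x = 158.89 - 0.83x → x* = 86.2229.
Gap = |72.8344 − 86.2229| = 13.3885.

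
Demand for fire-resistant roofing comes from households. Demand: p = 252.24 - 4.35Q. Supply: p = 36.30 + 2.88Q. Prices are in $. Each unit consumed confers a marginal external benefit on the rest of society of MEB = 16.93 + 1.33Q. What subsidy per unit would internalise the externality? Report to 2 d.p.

subsidy = $69.42 per unit

Social marginal benefit = demand + MEB = 269.17 - 3.02Q.
Set SMB = MC: 269.17 - 3.02Q = 36.30 + 2.88Q → Q* = 39.4695.
The Pigouvian subsidy equals MEB at Q*: 16.93 + 1.33×39.4695 = 69.4244.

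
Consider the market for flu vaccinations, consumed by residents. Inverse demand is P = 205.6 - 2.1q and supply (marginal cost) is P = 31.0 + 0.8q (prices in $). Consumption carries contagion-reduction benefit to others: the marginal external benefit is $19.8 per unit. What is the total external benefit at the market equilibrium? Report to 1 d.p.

Market equilibrium (private): 31.0 + 0.8q = 205.6 - 2.1q → q_m = 60.2069.
Total external benefit = MEB × q_m = 19.8 × 60.2069 = 1192.0966.

$1192.1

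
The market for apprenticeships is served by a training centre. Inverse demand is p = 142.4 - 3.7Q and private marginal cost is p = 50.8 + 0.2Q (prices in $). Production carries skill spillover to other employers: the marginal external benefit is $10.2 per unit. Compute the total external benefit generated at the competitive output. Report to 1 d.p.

Market equilibrium (private): 50.8 + 0.2Q = 142.4 - 3.7Q → Q_m = 23.4872.
Total external benefit = MEB × Q_m = 10.2 × 23.4872 = 239.5694.

$239.6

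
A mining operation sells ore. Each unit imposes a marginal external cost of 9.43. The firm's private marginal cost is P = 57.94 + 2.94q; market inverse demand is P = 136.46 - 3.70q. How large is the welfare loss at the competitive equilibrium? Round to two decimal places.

Market equilibrium (private): 57.94 + 2.94q = 136.46 - 3.70q → q_m = 11.8253.
Social marginal cost = private MC + MEC = 67.37 + 2.94q.
Set SMC = demand: 67.37 + 2.94q = 136.46 - 3.70q → q* = 10.4051.
The welfare-loss triangle has base |q_m − q*| and height MEC(q_m) (the vertical gap between SMC and demand is zero at q* and MEC at q_m).
DWL = ½ × 1.4202 × 9.4300 = 6.6962.

DWL = 6.70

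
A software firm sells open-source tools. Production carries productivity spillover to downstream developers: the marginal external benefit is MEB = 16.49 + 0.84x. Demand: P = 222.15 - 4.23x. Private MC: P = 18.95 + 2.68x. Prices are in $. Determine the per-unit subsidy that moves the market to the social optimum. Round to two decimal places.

subsidy = $46.89 per unit

Social marginal cost = private MC − MEB = 2.46 + 1.84x.
Set SMC = demand: 2.46 + 1.84x = 222.15 - 4.23x → x* = 36.1928.
The Pigouvian subsidy equals MEB at x*: 16.49 + 0.84×36.1928 = 46.8920.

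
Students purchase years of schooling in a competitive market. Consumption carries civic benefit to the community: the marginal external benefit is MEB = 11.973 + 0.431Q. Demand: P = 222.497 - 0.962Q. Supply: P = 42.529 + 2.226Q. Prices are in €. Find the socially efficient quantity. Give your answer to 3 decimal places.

Q* = 69.620

Social marginal benefit = demand + MEB = 234.470 - 0.531Q.
Set SMB = MC: 234.470 - 0.531Q = 42.529 + 2.226Q → Q* = 69.6195.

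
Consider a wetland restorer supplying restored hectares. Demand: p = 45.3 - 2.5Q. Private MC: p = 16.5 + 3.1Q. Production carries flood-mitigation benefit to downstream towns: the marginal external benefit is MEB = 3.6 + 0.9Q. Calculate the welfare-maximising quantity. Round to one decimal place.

Social marginal cost = private MC − MEB = 12.9 + 2.2Q.
Set SMC = demand: 12.9 + 2.2Q = 45.3 - 2.5Q → Q* = 6.8936.

Q* = 6.9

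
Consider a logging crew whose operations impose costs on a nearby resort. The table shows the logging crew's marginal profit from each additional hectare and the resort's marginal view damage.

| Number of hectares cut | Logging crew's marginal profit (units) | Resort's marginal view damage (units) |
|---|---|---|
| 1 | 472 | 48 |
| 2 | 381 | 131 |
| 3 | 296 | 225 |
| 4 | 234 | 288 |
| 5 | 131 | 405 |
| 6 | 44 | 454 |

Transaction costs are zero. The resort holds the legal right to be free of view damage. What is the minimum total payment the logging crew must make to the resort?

Efficient level: marginal profit ≥ marginal view damage through level 3, so k* = 3.
With the resort holding the right, the logging crew must at least compensate total damage at k*: 48 + 131 + 225 = 404.

404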